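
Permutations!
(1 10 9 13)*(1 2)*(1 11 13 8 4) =(1 10 9 8 4)(2 11 13) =[0, 10, 11, 3, 1, 5, 6, 7, 4, 8, 9, 13, 12, 2]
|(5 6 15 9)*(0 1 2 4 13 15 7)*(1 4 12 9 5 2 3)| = |(0 4 13 15 5 6 7)(1 3)(2 12 9)| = 42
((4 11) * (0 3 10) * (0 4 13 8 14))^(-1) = ((0 3 10 4 11 13 8 14))^(-1) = (0 14 8 13 11 4 10 3)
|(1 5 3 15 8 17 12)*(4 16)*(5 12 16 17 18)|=30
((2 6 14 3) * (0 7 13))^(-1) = ((0 7 13)(2 6 14 3))^(-1) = (0 13 7)(2 3 14 6)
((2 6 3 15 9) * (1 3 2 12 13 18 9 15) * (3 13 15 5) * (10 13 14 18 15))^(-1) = (1 3 5 15 13 10 12 9 18 14)(2 6)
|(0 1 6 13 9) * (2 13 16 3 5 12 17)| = |(0 1 6 16 3 5 12 17 2 13 9)| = 11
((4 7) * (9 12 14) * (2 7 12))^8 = (2 4 14)(7 12 9)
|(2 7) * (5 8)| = |(2 7)(5 8)| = 2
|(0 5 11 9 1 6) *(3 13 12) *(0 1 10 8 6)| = |(0 5 11 9 10 8 6 1)(3 13 12)| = 24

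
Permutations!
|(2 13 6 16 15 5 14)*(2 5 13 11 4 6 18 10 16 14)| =|(2 11 4 6 14 5)(10 16 15 13 18)| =30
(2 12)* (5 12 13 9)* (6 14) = [0, 1, 13, 3, 4, 12, 14, 7, 8, 5, 10, 11, 2, 9, 6] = (2 13 9 5 12)(6 14)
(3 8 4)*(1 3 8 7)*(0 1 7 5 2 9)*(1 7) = [7, 3, 9, 5, 8, 2, 6, 1, 4, 0] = (0 7 1 3 5 2 9)(4 8)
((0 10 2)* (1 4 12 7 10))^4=((0 1 4 12 7 10 2))^4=(0 7 1 10 4 2 12)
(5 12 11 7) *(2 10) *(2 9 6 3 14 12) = (2 10 9 6 3 14 12 11 7 5) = [0, 1, 10, 14, 4, 2, 3, 5, 8, 6, 9, 7, 11, 13, 12]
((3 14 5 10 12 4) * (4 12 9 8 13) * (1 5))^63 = (14)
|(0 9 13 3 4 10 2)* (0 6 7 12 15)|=11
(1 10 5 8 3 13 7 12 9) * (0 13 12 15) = (0 13 7 15)(1 10 5 8 3 12 9) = [13, 10, 2, 12, 4, 8, 6, 15, 3, 1, 5, 11, 9, 7, 14, 0]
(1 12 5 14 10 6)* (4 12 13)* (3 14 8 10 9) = (1 13 4 12 5 8 10 6)(3 14 9) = [0, 13, 2, 14, 12, 8, 1, 7, 10, 3, 6, 11, 5, 4, 9]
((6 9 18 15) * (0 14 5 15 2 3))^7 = ((0 14 5 15 6 9 18 2 3))^7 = (0 2 9 15 14 3 18 6 5)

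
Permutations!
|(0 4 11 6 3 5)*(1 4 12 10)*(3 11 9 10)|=4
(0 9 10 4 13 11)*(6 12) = [9, 1, 2, 3, 13, 5, 12, 7, 8, 10, 4, 0, 6, 11] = (0 9 10 4 13 11)(6 12)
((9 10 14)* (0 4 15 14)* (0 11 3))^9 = ((0 4 15 14 9 10 11 3))^9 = (0 4 15 14 9 10 11 3)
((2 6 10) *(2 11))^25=(2 6 10 11)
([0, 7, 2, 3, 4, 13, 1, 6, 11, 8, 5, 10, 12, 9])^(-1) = (1 6 7)(5 10 11 8 9 13)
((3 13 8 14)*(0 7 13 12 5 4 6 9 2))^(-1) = (0 2 9 6 4 5 12 3 14 8 13 7)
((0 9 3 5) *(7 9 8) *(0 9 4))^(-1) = (0 4 7 8)(3 9 5)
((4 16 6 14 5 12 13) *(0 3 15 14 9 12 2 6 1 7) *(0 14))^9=((0 3 15)(1 7 14 5 2 6 9 12 13 4 16))^9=(1 4 12 6 5 7 16 13 9 2 14)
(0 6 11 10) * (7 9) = (0 6 11 10)(7 9) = [6, 1, 2, 3, 4, 5, 11, 9, 8, 7, 0, 10]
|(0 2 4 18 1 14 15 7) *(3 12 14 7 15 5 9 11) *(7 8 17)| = 24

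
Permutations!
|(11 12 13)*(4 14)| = 6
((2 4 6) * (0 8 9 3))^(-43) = (0 8 9 3)(2 6 4)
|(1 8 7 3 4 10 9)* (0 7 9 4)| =6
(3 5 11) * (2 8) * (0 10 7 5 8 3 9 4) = [10, 1, 3, 8, 0, 11, 6, 5, 2, 4, 7, 9] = (0 10 7 5 11 9 4)(2 3 8)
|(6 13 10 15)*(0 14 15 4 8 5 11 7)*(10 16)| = |(0 14 15 6 13 16 10 4 8 5 11 7)| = 12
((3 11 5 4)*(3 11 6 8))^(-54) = ((3 6 8)(4 11 5))^(-54) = (11)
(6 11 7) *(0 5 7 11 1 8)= (11)(0 5 7 6 1 8)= [5, 8, 2, 3, 4, 7, 1, 6, 0, 9, 10, 11]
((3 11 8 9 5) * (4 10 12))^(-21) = ((3 11 8 9 5)(4 10 12))^(-21) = (12)(3 5 9 8 11)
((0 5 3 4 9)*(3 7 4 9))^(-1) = (0 9 3 4 7 5)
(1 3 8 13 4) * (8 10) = (1 3 10 8 13 4) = [0, 3, 2, 10, 1, 5, 6, 7, 13, 9, 8, 11, 12, 4]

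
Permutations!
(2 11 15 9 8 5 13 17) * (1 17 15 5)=(1 17 2 11 5 13 15 9 8)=[0, 17, 11, 3, 4, 13, 6, 7, 1, 8, 10, 5, 12, 15, 14, 9, 16, 2]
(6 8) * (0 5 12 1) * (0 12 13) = [5, 12, 2, 3, 4, 13, 8, 7, 6, 9, 10, 11, 1, 0] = (0 5 13)(1 12)(6 8)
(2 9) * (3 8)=(2 9)(3 8)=[0, 1, 9, 8, 4, 5, 6, 7, 3, 2]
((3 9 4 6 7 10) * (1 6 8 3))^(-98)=((1 6 7 10)(3 9 4 8))^(-98)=(1 7)(3 4)(6 10)(8 9)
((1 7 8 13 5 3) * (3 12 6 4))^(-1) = (1 3 4 6 12 5 13 8 7)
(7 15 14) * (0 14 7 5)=(0 14 5)(7 15)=[14, 1, 2, 3, 4, 0, 6, 15, 8, 9, 10, 11, 12, 13, 5, 7]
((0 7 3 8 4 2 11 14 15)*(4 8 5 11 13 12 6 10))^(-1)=(0 15 14 11 5 3 7)(2 4 10 6 12 13)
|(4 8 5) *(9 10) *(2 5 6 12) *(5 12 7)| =|(2 12)(4 8 6 7 5)(9 10)| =10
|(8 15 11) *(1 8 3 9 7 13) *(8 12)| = |(1 12 8 15 11 3 9 7 13)| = 9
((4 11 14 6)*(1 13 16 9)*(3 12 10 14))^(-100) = ((1 13 16 9)(3 12 10 14 6 4 11))^(-100) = (16)(3 4 14 12 11 6 10)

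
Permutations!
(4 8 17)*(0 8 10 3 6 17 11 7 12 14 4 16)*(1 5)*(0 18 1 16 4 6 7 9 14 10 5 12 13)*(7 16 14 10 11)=(0 8 7 13)(1 12 11 9 10 3 16 18)(4 5 14 6 17)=[8, 12, 2, 16, 5, 14, 17, 13, 7, 10, 3, 9, 11, 0, 6, 15, 18, 4, 1]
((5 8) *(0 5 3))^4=(8)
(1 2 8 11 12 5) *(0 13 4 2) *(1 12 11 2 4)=(0 13 1)(2 8)(5 12)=[13, 0, 8, 3, 4, 12, 6, 7, 2, 9, 10, 11, 5, 1]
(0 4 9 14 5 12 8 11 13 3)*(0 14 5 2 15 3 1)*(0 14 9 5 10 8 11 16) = [4, 14, 15, 9, 5, 12, 6, 7, 16, 10, 8, 13, 11, 1, 2, 3, 0] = (0 4 5 12 11 13 1 14 2 15 3 9 10 8 16)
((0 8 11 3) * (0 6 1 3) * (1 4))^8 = (0 11 8)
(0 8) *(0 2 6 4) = (0 8 2 6 4) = [8, 1, 6, 3, 0, 5, 4, 7, 2]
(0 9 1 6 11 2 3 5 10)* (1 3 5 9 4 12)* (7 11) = (0 4 12 1 6 7 11 2 5 10)(3 9) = [4, 6, 5, 9, 12, 10, 7, 11, 8, 3, 0, 2, 1]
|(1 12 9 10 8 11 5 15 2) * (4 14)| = |(1 12 9 10 8 11 5 15 2)(4 14)| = 18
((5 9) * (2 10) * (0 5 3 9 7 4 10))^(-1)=(0 2 10 4 7 5)(3 9)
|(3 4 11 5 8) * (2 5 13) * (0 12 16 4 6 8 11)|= |(0 12 16 4)(2 5 11 13)(3 6 8)|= 12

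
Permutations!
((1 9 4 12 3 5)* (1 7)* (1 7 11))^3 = (1 12 11 4 5 9 3)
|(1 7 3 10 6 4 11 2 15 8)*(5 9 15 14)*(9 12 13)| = 15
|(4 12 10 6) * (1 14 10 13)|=7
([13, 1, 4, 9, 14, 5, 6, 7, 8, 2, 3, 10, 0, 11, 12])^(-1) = (0 12 14 4 2 9 3 10 11 13)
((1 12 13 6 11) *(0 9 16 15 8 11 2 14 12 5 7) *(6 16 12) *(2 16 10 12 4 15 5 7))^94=(0 1 8 4)(2 5 16 6 14)(7 11 15 9)(10 12 13)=((0 9 4 15 8 11 1 7)(2 14 6 16 5)(10 12 13))^94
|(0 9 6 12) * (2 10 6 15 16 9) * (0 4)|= 6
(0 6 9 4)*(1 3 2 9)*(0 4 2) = (0 6 1 3)(2 9) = [6, 3, 9, 0, 4, 5, 1, 7, 8, 2]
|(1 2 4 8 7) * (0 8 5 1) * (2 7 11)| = 8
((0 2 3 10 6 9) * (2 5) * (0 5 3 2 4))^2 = ((0 3 10 6 9 5 4))^2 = (0 10 9 4 3 6 5)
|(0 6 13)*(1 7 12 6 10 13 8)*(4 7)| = 6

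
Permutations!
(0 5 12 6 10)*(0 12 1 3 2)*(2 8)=(0 5 1 3 8 2)(6 10 12)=[5, 3, 0, 8, 4, 1, 10, 7, 2, 9, 12, 11, 6]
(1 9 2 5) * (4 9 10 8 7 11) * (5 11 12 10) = (1 5)(2 11 4 9)(7 12 10 8) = [0, 5, 11, 3, 9, 1, 6, 12, 7, 2, 8, 4, 10]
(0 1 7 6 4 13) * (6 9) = [1, 7, 2, 3, 13, 5, 4, 9, 8, 6, 10, 11, 12, 0] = (0 1 7 9 6 4 13)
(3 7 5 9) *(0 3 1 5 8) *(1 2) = [3, 5, 1, 7, 4, 9, 6, 8, 0, 2] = (0 3 7 8)(1 5 9 2)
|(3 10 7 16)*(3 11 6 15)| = |(3 10 7 16 11 6 15)| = 7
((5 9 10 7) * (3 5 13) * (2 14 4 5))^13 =((2 14 4 5 9 10 7 13 3))^13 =(2 9 3 5 13 4 7 14 10)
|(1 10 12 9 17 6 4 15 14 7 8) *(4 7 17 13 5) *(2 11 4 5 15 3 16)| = |(1 10 12 9 13 15 14 17 6 7 8)(2 11 4 3 16)| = 55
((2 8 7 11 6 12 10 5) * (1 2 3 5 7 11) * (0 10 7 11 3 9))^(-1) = (0 9 5 3 8 2 1 7 12 6 11 10)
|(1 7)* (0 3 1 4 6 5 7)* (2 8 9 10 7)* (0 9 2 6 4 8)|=8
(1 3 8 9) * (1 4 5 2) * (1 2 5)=(1 3 8 9 4)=[0, 3, 2, 8, 1, 5, 6, 7, 9, 4]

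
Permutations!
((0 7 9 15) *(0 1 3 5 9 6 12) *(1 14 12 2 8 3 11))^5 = ((0 7 6 2 8 3 5 9 15 14 12)(1 11))^5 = (0 3 12 8 14 2 15 6 9 7 5)(1 11)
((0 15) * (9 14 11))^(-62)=(15)(9 14 11)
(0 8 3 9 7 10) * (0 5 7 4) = [8, 1, 2, 9, 0, 7, 6, 10, 3, 4, 5] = (0 8 3 9 4)(5 7 10)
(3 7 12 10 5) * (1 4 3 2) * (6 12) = [0, 4, 1, 7, 3, 2, 12, 6, 8, 9, 5, 11, 10] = (1 4 3 7 6 12 10 5 2)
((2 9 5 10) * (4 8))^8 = ((2 9 5 10)(4 8))^8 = (10)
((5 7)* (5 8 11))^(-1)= (5 11 8 7)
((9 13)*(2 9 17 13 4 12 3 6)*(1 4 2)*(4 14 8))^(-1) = ((1 14 8 4 12 3 6)(2 9)(13 17))^(-1) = (1 6 3 12 4 8 14)(2 9)(13 17)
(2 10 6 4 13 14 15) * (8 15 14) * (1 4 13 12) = (1 4 12)(2 10 6 13 8 15) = [0, 4, 10, 3, 12, 5, 13, 7, 15, 9, 6, 11, 1, 8, 14, 2]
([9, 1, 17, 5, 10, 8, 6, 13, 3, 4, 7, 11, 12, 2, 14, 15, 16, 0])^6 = [2, 1, 7, 3, 0, 5, 6, 4, 8, 17, 9, 11, 12, 10, 14, 15, 16, 13]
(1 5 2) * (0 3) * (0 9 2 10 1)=(0 3 9 2)(1 5 10)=[3, 5, 0, 9, 4, 10, 6, 7, 8, 2, 1]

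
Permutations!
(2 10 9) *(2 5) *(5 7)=(2 10 9 7 5)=[0, 1, 10, 3, 4, 2, 6, 5, 8, 7, 9]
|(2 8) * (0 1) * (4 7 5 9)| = |(0 1)(2 8)(4 7 5 9)| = 4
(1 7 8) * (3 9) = (1 7 8)(3 9) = [0, 7, 2, 9, 4, 5, 6, 8, 1, 3]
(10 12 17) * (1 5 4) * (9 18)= (1 5 4)(9 18)(10 12 17)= [0, 5, 2, 3, 1, 4, 6, 7, 8, 18, 12, 11, 17, 13, 14, 15, 16, 10, 9]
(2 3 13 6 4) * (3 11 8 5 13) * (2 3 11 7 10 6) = (2 7 10 6 4 3 11 8 5 13) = [0, 1, 7, 11, 3, 13, 4, 10, 5, 9, 6, 8, 12, 2]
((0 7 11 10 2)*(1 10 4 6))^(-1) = (0 2 10 1 6 4 11 7)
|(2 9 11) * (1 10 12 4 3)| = 15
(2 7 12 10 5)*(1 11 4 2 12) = (1 11 4 2 7)(5 12 10) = [0, 11, 7, 3, 2, 12, 6, 1, 8, 9, 5, 4, 10]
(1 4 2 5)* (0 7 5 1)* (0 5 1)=[7, 4, 0, 3, 2, 5, 6, 1]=(0 7 1 4 2)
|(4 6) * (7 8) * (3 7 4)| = |(3 7 8 4 6)| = 5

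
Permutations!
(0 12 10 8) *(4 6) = (0 12 10 8)(4 6) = [12, 1, 2, 3, 6, 5, 4, 7, 0, 9, 8, 11, 10]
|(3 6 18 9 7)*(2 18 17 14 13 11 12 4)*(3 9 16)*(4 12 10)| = |(2 18 16 3 6 17 14 13 11 10 4)(7 9)| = 22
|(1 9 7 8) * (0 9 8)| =|(0 9 7)(1 8)| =6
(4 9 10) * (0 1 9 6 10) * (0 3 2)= (0 1 9 3 2)(4 6 10)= [1, 9, 0, 2, 6, 5, 10, 7, 8, 3, 4]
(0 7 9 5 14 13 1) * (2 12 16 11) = (0 7 9 5 14 13 1)(2 12 16 11) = [7, 0, 12, 3, 4, 14, 6, 9, 8, 5, 10, 2, 16, 1, 13, 15, 11]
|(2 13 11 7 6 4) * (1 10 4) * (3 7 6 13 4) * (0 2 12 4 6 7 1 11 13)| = 30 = |(13)(0 2 6 11 7)(1 10 3)(4 12)|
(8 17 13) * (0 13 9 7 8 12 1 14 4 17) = (0 13 12 1 14 4 17 9 7 8) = [13, 14, 2, 3, 17, 5, 6, 8, 0, 7, 10, 11, 1, 12, 4, 15, 16, 9]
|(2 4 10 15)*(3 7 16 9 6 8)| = 12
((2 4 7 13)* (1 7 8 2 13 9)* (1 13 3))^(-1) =(1 3 13 9 7)(2 8 4)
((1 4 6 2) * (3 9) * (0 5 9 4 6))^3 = (0 3 5 4 9)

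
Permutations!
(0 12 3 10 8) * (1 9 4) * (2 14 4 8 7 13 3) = (0 12 2 14 4 1 9 8)(3 10 7 13) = [12, 9, 14, 10, 1, 5, 6, 13, 0, 8, 7, 11, 2, 3, 4]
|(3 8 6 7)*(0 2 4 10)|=4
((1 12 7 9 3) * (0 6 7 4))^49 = (0 6 7 9 3 1 12 4)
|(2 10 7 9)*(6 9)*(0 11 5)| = |(0 11 5)(2 10 7 6 9)| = 15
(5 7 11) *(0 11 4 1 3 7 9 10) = (0 11 5 9 10)(1 3 7 4) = [11, 3, 2, 7, 1, 9, 6, 4, 8, 10, 0, 5]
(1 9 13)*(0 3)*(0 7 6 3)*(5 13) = (1 9 5 13)(3 7 6) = [0, 9, 2, 7, 4, 13, 3, 6, 8, 5, 10, 11, 12, 1]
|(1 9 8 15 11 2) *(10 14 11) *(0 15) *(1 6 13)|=11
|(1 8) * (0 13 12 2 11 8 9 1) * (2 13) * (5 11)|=|(0 2 5 11 8)(1 9)(12 13)|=10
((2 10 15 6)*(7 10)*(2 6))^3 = (2 15 10 7) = ((2 7 10 15))^3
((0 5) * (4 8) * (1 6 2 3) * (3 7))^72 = ((0 5)(1 6 2 7 3)(4 8))^72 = (8)(1 2 3 6 7)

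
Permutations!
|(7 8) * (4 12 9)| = 6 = |(4 12 9)(7 8)|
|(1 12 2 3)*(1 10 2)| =6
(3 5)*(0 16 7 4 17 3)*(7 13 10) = (0 16 13 10 7 4 17 3 5) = [16, 1, 2, 5, 17, 0, 6, 4, 8, 9, 7, 11, 12, 10, 14, 15, 13, 3]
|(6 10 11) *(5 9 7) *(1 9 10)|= 7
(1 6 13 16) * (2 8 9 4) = (1 6 13 16)(2 8 9 4) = [0, 6, 8, 3, 2, 5, 13, 7, 9, 4, 10, 11, 12, 16, 14, 15, 1]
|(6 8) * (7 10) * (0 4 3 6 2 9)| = 14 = |(0 4 3 6 8 2 9)(7 10)|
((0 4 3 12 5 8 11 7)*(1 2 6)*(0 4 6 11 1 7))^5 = (0 12 11 3 2 4 1 7 8 6 5) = ((0 6 7 4 3 12 5 8 1 2 11))^5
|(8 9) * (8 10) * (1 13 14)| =3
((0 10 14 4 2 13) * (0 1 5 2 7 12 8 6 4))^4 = ((0 10 14)(1 5 2 13)(4 7 12 8 6))^4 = (0 10 14)(4 6 8 12 7)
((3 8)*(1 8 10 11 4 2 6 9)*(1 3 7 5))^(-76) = (2 6 9 3 10 11 4) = ((1 8 7 5)(2 6 9 3 10 11 4))^(-76)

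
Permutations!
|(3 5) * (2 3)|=|(2 3 5)|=3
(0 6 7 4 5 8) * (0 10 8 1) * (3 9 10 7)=(0 6 3 9 10 8 7 4 5 1)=[6, 0, 2, 9, 5, 1, 3, 4, 7, 10, 8]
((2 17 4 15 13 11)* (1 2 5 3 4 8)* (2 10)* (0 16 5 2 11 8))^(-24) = (0 5 4 13 1 11 17 16 3 15 8 10 2)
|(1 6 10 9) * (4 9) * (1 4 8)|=4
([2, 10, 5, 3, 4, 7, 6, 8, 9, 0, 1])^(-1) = (0 9 8 7 5 2)(1 10)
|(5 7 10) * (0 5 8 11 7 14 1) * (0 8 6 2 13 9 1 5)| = 18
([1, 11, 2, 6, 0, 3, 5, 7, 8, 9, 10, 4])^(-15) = [1, 11, 2, 3, 0, 5, 6, 7, 8, 9, 10, 4]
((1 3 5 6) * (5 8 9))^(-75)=(1 9)(3 5)(6 8)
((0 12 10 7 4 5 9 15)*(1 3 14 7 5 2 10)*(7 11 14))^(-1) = ((0 12 1 3 7 4 2 10 5 9 15)(11 14))^(-1) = (0 15 9 5 10 2 4 7 3 1 12)(11 14)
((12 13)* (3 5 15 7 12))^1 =(3 5 15 7 12 13)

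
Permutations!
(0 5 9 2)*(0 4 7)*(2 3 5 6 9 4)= (0 6 9 3 5 4 7)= [6, 1, 2, 5, 7, 4, 9, 0, 8, 3]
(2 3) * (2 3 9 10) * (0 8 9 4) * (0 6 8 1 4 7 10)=(0 1 4 6 8 9)(2 7 10)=[1, 4, 7, 3, 6, 5, 8, 10, 9, 0, 2]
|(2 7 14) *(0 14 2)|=2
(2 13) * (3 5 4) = (2 13)(3 5 4) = [0, 1, 13, 5, 3, 4, 6, 7, 8, 9, 10, 11, 12, 2]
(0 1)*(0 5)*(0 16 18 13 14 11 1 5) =(0 5 16 18 13 14 11 1) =[5, 0, 2, 3, 4, 16, 6, 7, 8, 9, 10, 1, 12, 14, 11, 15, 18, 17, 13]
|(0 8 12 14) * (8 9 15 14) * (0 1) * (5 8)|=15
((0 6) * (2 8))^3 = (0 6)(2 8)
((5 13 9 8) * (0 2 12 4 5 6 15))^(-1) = ((0 2 12 4 5 13 9 8 6 15))^(-1) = (0 15 6 8 9 13 5 4 12 2)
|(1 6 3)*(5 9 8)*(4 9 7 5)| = 6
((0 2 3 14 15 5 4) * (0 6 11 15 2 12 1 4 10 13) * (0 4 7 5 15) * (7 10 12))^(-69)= (15)(0 7 5 12 1 10 13 4 6 11)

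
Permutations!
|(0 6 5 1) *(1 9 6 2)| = |(0 2 1)(5 9 6)| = 3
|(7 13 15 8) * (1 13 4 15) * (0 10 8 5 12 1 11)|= 11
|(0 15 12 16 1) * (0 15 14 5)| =12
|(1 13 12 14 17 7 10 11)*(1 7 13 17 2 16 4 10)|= 11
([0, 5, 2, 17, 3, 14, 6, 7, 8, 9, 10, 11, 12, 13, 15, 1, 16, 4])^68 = [0, 1, 2, 4, 17, 5, 6, 7, 8, 9, 10, 11, 12, 13, 14, 15, 16, 3]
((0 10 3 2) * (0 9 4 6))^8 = (0 10 3 2 9 4 6)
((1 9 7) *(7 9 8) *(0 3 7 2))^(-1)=(9)(0 2 8 1 7 3)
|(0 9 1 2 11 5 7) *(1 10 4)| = |(0 9 10 4 1 2 11 5 7)| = 9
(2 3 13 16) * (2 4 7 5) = [0, 1, 3, 13, 7, 2, 6, 5, 8, 9, 10, 11, 12, 16, 14, 15, 4] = (2 3 13 16 4 7 5)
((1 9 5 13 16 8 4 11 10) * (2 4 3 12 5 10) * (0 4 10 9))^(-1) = ((0 4 11 2 10 1)(3 12 5 13 16 8))^(-1) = (0 1 10 2 11 4)(3 8 16 13 5 12)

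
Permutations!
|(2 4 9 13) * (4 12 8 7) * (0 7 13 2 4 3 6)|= 12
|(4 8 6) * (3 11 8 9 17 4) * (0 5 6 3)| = |(0 5 6)(3 11 8)(4 9 17)| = 3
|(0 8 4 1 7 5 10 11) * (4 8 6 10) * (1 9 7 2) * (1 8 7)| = 28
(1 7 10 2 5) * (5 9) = [0, 7, 9, 3, 4, 1, 6, 10, 8, 5, 2] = (1 7 10 2 9 5)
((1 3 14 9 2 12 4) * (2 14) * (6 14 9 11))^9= (14)(1 4 12 2 3)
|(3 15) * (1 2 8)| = |(1 2 8)(3 15)| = 6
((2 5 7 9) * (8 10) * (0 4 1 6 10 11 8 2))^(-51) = ((0 4 1 6 10 2 5 7 9)(8 11))^(-51) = (0 6 5)(1 2 9)(4 10 7)(8 11)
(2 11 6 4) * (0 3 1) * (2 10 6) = (0 3 1)(2 11)(4 10 6) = [3, 0, 11, 1, 10, 5, 4, 7, 8, 9, 6, 2]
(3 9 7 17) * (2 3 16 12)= (2 3 9 7 17 16 12)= [0, 1, 3, 9, 4, 5, 6, 17, 8, 7, 10, 11, 2, 13, 14, 15, 12, 16]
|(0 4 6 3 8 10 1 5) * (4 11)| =|(0 11 4 6 3 8 10 1 5)| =9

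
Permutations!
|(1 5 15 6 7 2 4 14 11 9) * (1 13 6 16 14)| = |(1 5 15 16 14 11 9 13 6 7 2 4)| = 12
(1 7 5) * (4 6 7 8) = (1 8 4 6 7 5) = [0, 8, 2, 3, 6, 1, 7, 5, 4]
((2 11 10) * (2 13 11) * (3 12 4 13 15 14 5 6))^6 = ((3 12 4 13 11 10 15 14 5 6))^6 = (3 15 4 5 11)(6 10 12 14 13)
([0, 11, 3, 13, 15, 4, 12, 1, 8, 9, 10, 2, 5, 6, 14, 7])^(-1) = [0, 7, 11, 2, 5, 12, 13, 15, 8, 9, 10, 1, 6, 3, 14, 4]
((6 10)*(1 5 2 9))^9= ((1 5 2 9)(6 10))^9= (1 5 2 9)(6 10)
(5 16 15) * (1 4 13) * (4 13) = (1 13)(5 16 15) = [0, 13, 2, 3, 4, 16, 6, 7, 8, 9, 10, 11, 12, 1, 14, 5, 15]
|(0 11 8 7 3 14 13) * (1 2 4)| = 21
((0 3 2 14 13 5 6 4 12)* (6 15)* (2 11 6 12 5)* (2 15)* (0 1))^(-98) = ((0 3 11 6 4 5 2 14 13 15 12 1))^(-98) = (0 12 13 2 4 11)(1 15 14 5 6 3)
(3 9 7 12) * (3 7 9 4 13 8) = (3 4 13 8)(7 12) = [0, 1, 2, 4, 13, 5, 6, 12, 3, 9, 10, 11, 7, 8]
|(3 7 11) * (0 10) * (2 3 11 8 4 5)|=6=|(11)(0 10)(2 3 7 8 4 5)|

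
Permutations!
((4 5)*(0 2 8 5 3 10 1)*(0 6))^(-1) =((0 2 8 5 4 3 10 1 6))^(-1) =(0 6 1 10 3 4 5 8 2)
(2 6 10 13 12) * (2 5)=(2 6 10 13 12 5)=[0, 1, 6, 3, 4, 2, 10, 7, 8, 9, 13, 11, 5, 12]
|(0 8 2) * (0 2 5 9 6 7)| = |(0 8 5 9 6 7)| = 6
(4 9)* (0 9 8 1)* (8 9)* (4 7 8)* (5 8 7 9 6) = [4, 0, 2, 3, 6, 8, 5, 7, 1, 9] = (9)(0 4 6 5 8 1)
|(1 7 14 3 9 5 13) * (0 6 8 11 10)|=35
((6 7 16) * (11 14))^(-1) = (6 16 7)(11 14)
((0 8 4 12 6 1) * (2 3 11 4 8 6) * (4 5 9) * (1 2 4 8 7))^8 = ((0 6 2 3 11 5 9 8 7 1)(4 12))^8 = (12)(0 7 9 11 2)(1 8 5 3 6)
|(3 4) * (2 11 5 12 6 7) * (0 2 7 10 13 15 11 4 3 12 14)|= |(0 2 4 12 6 10 13 15 11 5 14)|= 11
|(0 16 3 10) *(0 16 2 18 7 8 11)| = 6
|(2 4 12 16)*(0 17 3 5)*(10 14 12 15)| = |(0 17 3 5)(2 4 15 10 14 12 16)| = 28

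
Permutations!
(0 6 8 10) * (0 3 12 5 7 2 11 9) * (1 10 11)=[6, 10, 1, 12, 4, 7, 8, 2, 11, 0, 3, 9, 5]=(0 6 8 11 9)(1 10 3 12 5 7 2)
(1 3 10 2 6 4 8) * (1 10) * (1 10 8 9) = (1 3 10 2 6 4 9) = [0, 3, 6, 10, 9, 5, 4, 7, 8, 1, 2]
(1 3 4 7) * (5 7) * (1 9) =[0, 3, 2, 4, 5, 7, 6, 9, 8, 1] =(1 3 4 5 7 9)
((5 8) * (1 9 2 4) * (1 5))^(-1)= (1 8 5 4 2 9)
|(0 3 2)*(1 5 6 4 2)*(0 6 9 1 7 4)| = |(0 3 7 4 2 6)(1 5 9)| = 6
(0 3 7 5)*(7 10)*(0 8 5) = (0 3 10 7)(5 8) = [3, 1, 2, 10, 4, 8, 6, 0, 5, 9, 7]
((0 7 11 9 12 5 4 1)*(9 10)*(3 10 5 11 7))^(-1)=((0 3 10 9 12 11 5 4 1))^(-1)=(0 1 4 5 11 12 9 10 3)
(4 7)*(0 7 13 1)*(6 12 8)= (0 7 4 13 1)(6 12 8)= [7, 0, 2, 3, 13, 5, 12, 4, 6, 9, 10, 11, 8, 1]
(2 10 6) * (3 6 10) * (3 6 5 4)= (10)(2 6)(3 5 4)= [0, 1, 6, 5, 3, 4, 2, 7, 8, 9, 10]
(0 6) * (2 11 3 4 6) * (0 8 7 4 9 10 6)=(0 2 11 3 9 10 6 8 7 4)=[2, 1, 11, 9, 0, 5, 8, 4, 7, 10, 6, 3]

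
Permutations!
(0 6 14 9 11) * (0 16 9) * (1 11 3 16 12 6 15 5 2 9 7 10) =[15, 11, 9, 16, 4, 2, 14, 10, 8, 3, 1, 12, 6, 13, 0, 5, 7] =(0 15 5 2 9 3 16 7 10 1 11 12 6 14)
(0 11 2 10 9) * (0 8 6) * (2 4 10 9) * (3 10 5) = (0 11 4 5 3 10 2 9 8 6) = [11, 1, 9, 10, 5, 3, 0, 7, 6, 8, 2, 4]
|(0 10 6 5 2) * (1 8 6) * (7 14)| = |(0 10 1 8 6 5 2)(7 14)| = 14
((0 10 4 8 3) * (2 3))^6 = (10)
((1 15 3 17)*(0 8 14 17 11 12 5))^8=(0 12 3 1 14)(5 11 15 17 8)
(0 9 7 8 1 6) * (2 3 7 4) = (0 9 4 2 3 7 8 1 6) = [9, 6, 3, 7, 2, 5, 0, 8, 1, 4]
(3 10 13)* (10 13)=[0, 1, 2, 13, 4, 5, 6, 7, 8, 9, 10, 11, 12, 3]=(3 13)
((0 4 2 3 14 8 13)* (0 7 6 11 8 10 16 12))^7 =((0 4 2 3 14 10 16 12)(6 11 8 13 7))^7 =(0 12 16 10 14 3 2 4)(6 8 7 11 13)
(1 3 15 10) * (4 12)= (1 3 15 10)(4 12)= [0, 3, 2, 15, 12, 5, 6, 7, 8, 9, 1, 11, 4, 13, 14, 10]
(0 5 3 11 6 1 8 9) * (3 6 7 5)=(0 3 11 7 5 6 1 8 9)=[3, 8, 2, 11, 4, 6, 1, 5, 9, 0, 10, 7]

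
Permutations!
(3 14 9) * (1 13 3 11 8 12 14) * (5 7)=(1 13 3)(5 7)(8 12 14 9 11)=[0, 13, 2, 1, 4, 7, 6, 5, 12, 11, 10, 8, 14, 3, 9]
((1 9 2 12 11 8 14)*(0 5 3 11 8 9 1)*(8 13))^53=((0 5 3 11 9 2 12 13 8 14))^53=(0 11 12 14 3 2 8 5 9 13)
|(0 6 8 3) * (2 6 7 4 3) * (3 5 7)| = |(0 3)(2 6 8)(4 5 7)| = 6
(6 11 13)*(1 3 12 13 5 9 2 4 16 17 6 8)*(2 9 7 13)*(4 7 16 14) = (1 3 12 2 7 13 8)(4 14)(5 16 17 6 11) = [0, 3, 7, 12, 14, 16, 11, 13, 1, 9, 10, 5, 2, 8, 4, 15, 17, 6]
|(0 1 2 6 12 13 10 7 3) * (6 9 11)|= 11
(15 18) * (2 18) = (2 18 15) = [0, 1, 18, 3, 4, 5, 6, 7, 8, 9, 10, 11, 12, 13, 14, 2, 16, 17, 15]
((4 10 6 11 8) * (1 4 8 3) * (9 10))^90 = ((1 4 9 10 6 11 3))^90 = (1 3 11 6 10 9 4)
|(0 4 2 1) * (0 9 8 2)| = 4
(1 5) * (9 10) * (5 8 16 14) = [0, 8, 2, 3, 4, 1, 6, 7, 16, 10, 9, 11, 12, 13, 5, 15, 14] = (1 8 16 14 5)(9 10)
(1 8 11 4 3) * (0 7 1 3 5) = (0 7 1 8 11 4 5) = [7, 8, 2, 3, 5, 0, 6, 1, 11, 9, 10, 4]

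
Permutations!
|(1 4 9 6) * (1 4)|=|(4 9 6)|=3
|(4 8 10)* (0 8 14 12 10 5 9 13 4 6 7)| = 11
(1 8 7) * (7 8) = (8)(1 7) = [0, 7, 2, 3, 4, 5, 6, 1, 8]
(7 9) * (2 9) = (2 9 7) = [0, 1, 9, 3, 4, 5, 6, 2, 8, 7]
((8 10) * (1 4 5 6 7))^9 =((1 4 5 6 7)(8 10))^9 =(1 7 6 5 4)(8 10)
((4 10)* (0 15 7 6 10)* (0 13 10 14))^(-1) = ((0 15 7 6 14)(4 13 10))^(-1) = (0 14 6 7 15)(4 10 13)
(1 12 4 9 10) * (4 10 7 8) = (1 12 10)(4 9 7 8) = [0, 12, 2, 3, 9, 5, 6, 8, 4, 7, 1, 11, 10]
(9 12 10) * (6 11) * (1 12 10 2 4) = (1 12 2 4)(6 11)(9 10) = [0, 12, 4, 3, 1, 5, 11, 7, 8, 10, 9, 6, 2]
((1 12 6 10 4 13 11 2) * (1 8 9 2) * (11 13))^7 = ((13)(1 12 6 10 4 11)(2 8 9))^7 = (13)(1 12 6 10 4 11)(2 8 9)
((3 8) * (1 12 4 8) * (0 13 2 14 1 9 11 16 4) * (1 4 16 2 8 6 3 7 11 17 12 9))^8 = ((0 13 8 7 11 2 14 4 6 3 1 9 17 12))^8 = (0 6 8 1 11 17 14)(2 12 4 13 3 7 9)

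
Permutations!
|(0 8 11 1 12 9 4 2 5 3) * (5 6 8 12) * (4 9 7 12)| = 18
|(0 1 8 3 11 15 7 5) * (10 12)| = 8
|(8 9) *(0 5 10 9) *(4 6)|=|(0 5 10 9 8)(4 6)|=10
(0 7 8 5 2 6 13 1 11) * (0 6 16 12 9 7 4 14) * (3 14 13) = [4, 11, 16, 14, 13, 2, 3, 8, 5, 7, 10, 6, 9, 1, 0, 15, 12] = (0 4 13 1 11 6 3 14)(2 16 12 9 7 8 5)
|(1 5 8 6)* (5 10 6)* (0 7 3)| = 6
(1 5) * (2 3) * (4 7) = (1 5)(2 3)(4 7) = [0, 5, 3, 2, 7, 1, 6, 4]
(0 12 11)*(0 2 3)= (0 12 11 2 3)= [12, 1, 3, 0, 4, 5, 6, 7, 8, 9, 10, 2, 11]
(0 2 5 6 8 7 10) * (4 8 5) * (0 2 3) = [3, 1, 4, 0, 8, 6, 5, 10, 7, 9, 2] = (0 3)(2 4 8 7 10)(5 6)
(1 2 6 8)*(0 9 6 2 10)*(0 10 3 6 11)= (0 9 11)(1 3 6 8)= [9, 3, 2, 6, 4, 5, 8, 7, 1, 11, 10, 0]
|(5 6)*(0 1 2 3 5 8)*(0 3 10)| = |(0 1 2 10)(3 5 6 8)| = 4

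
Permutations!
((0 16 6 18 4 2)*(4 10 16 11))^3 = (0 2 4 11)(6 16 10 18)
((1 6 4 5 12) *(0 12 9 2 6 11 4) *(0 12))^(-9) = (1 12 6 2 9 5 4 11)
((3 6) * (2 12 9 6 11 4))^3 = ((2 12 9 6 3 11 4))^3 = (2 6 4 9 11 12 3)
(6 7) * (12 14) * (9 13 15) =(6 7)(9 13 15)(12 14) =[0, 1, 2, 3, 4, 5, 7, 6, 8, 13, 10, 11, 14, 15, 12, 9]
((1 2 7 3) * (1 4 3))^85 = ((1 2 7)(3 4))^85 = (1 2 7)(3 4)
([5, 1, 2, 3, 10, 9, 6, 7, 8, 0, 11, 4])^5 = (0 9 5)(4 11 10)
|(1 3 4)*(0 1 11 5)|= 6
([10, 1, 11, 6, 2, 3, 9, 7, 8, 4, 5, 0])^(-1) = [11, 1, 4, 5, 9, 10, 3, 7, 8, 6, 0, 2]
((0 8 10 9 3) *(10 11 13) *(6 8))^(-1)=(0 3 9 10 13 11 8 6)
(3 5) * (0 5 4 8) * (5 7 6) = (0 7 6 5 3 4 8) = [7, 1, 2, 4, 8, 3, 5, 6, 0]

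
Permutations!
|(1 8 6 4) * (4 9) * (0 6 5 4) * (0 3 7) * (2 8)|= |(0 6 9 3 7)(1 2 8 5 4)|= 5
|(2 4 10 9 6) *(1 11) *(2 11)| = 7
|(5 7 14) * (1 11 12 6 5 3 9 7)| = 20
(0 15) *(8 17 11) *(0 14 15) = (8 17 11)(14 15) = [0, 1, 2, 3, 4, 5, 6, 7, 17, 9, 10, 8, 12, 13, 15, 14, 16, 11]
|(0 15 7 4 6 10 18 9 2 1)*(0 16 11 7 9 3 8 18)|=33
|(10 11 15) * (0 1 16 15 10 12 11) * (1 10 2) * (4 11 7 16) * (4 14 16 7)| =|(0 10)(1 14 16 15 12 4 11 2)| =8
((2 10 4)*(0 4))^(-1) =(0 10 2 4)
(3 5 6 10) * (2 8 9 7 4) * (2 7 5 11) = (2 8 9 5 6 10 3 11)(4 7) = [0, 1, 8, 11, 7, 6, 10, 4, 9, 5, 3, 2]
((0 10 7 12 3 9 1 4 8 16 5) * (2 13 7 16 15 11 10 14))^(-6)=((0 14 2 13 7 12 3 9 1 4 8 15 11 10 16 5))^(-6)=(0 8 7 16 1 2 11 3)(4 13 10 9 14 15 12 5)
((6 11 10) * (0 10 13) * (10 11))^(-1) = (0 13 11)(6 10)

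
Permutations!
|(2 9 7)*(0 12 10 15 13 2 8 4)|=10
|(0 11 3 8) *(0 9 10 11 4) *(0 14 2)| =20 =|(0 4 14 2)(3 8 9 10 11)|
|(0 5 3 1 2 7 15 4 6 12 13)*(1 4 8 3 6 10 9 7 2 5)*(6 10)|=13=|(0 1 5 10 9 7 15 8 3 4 6 12 13)|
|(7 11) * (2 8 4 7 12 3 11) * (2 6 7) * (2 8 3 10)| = |(2 3 11 12 10)(4 8)(6 7)| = 10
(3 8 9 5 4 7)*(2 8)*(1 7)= (1 7 3 2 8 9 5 4)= [0, 7, 8, 2, 1, 4, 6, 3, 9, 5]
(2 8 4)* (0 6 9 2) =[6, 1, 8, 3, 0, 5, 9, 7, 4, 2] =(0 6 9 2 8 4)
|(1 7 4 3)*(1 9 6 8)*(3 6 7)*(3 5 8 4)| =6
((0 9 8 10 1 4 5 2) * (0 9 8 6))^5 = (0 5 8 2 10 9 1 6 4) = ((0 8 10 1 4 5 2 9 6))^5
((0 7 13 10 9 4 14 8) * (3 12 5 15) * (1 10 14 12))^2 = ((0 7 13 14 8)(1 10 9 4 12 5 15 3))^2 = (0 13 8 7 14)(1 9 12 15)(3 10 4 5)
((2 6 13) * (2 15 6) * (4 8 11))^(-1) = ((4 8 11)(6 13 15))^(-1) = (4 11 8)(6 15 13)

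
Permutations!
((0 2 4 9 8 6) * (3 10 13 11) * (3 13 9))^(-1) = (0 6 8 9 10 3 4 2)(11 13)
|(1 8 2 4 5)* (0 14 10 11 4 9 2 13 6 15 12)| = 12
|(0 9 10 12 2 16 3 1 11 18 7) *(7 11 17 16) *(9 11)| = 8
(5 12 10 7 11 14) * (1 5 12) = (1 5)(7 11 14 12 10) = [0, 5, 2, 3, 4, 1, 6, 11, 8, 9, 7, 14, 10, 13, 12]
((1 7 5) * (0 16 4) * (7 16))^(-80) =(0 16 5)(1 7 4) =((0 7 5 1 16 4))^(-80)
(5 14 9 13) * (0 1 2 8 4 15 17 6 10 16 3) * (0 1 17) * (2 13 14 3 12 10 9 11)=(0 17 6 9 14 11 2 8 4 15)(1 13 5 3)(10 16 12)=[17, 13, 8, 1, 15, 3, 9, 7, 4, 14, 16, 2, 10, 5, 11, 0, 12, 6]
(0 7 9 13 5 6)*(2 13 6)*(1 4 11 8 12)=[7, 4, 13, 3, 11, 2, 0, 9, 12, 6, 10, 8, 1, 5]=(0 7 9 6)(1 4 11 8 12)(2 13 5)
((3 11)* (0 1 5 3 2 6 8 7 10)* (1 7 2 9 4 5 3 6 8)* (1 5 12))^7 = (0 7 10)(1 3 11 9 4 12)(2 8)(5 6)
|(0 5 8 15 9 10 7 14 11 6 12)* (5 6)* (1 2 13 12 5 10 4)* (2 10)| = 15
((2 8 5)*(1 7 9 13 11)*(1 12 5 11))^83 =(1 13 9 7)(2 12 8 5 11)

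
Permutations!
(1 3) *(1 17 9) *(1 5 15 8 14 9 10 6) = (1 3 17 10 6)(5 15 8 14 9) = [0, 3, 2, 17, 4, 15, 1, 7, 14, 5, 6, 11, 12, 13, 9, 8, 16, 10]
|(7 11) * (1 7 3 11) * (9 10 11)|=|(1 7)(3 9 10 11)|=4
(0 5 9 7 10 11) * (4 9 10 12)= (0 5 10 11)(4 9 7 12)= [5, 1, 2, 3, 9, 10, 6, 12, 8, 7, 11, 0, 4]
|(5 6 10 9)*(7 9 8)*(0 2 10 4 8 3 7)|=10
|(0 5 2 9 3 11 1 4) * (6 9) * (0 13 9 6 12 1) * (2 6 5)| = 18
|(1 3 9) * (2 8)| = |(1 3 9)(2 8)| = 6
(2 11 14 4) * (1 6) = (1 6)(2 11 14 4) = [0, 6, 11, 3, 2, 5, 1, 7, 8, 9, 10, 14, 12, 13, 4]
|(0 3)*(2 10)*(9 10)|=6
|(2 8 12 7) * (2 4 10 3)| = 7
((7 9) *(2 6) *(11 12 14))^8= ((2 6)(7 9)(11 12 14))^8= (11 14 12)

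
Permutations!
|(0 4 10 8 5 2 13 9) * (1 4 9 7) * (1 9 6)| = 11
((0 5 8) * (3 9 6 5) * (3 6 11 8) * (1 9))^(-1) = ((0 6 5 3 1 9 11 8))^(-1) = (0 8 11 9 1 3 5 6)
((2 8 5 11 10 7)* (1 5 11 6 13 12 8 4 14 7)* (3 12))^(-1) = (1 10 11 8 12 3 13 6 5)(2 7 14 4)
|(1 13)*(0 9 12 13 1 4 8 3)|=|(0 9 12 13 4 8 3)|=7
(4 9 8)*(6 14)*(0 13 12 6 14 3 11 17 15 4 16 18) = (0 13 12 6 3 11 17 15 4 9 8 16 18) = [13, 1, 2, 11, 9, 5, 3, 7, 16, 8, 10, 17, 6, 12, 14, 4, 18, 15, 0]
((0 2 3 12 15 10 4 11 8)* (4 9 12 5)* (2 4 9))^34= (0 11)(2 10 15 12 9 5 3)(4 8)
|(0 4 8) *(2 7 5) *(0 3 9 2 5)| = |(0 4 8 3 9 2 7)| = 7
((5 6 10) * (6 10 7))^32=((5 10)(6 7))^32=(10)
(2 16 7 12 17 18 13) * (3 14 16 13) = (2 13)(3 14 16 7 12 17 18) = [0, 1, 13, 14, 4, 5, 6, 12, 8, 9, 10, 11, 17, 2, 16, 15, 7, 18, 3]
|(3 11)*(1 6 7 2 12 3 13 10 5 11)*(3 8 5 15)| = 12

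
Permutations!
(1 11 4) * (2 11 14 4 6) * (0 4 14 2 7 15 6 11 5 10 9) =[4, 2, 5, 3, 1, 10, 7, 15, 8, 0, 9, 11, 12, 13, 14, 6] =(0 4 1 2 5 10 9)(6 7 15)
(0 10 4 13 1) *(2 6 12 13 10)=(0 2 6 12 13 1)(4 10)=[2, 0, 6, 3, 10, 5, 12, 7, 8, 9, 4, 11, 13, 1]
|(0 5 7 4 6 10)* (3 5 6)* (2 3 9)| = 6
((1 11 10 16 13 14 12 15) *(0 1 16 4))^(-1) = ((0 1 11 10 4)(12 15 16 13 14))^(-1) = (0 4 10 11 1)(12 14 13 16 15)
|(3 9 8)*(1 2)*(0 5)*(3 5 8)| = 6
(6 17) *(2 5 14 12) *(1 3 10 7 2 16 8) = (1 3 10 7 2 5 14 12 16 8)(6 17) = [0, 3, 5, 10, 4, 14, 17, 2, 1, 9, 7, 11, 16, 13, 12, 15, 8, 6]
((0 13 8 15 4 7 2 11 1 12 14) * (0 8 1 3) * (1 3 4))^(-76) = (0 3 13)(1 15 8 14 12)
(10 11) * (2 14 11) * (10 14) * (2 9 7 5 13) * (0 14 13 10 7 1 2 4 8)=(0 14 11 13 4 8)(1 2 7 5 10 9)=[14, 2, 7, 3, 8, 10, 6, 5, 0, 1, 9, 13, 12, 4, 11]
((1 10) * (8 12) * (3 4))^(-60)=(12)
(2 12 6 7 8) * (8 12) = [0, 1, 8, 3, 4, 5, 7, 12, 2, 9, 10, 11, 6] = (2 8)(6 7 12)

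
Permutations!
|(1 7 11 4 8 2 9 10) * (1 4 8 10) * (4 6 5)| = |(1 7 11 8 2 9)(4 10 6 5)| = 12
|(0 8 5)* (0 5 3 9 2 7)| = 6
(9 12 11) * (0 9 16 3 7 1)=[9, 0, 2, 7, 4, 5, 6, 1, 8, 12, 10, 16, 11, 13, 14, 15, 3]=(0 9 12 11 16 3 7 1)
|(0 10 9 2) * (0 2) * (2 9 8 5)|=6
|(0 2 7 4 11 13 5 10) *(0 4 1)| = |(0 2 7 1)(4 11 13 5 10)| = 20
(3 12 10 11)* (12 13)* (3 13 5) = (3 5)(10 11 13 12) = [0, 1, 2, 5, 4, 3, 6, 7, 8, 9, 11, 13, 10, 12]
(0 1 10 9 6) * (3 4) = (0 1 10 9 6)(3 4) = [1, 10, 2, 4, 3, 5, 0, 7, 8, 6, 9]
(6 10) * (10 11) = (6 11 10) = [0, 1, 2, 3, 4, 5, 11, 7, 8, 9, 6, 10]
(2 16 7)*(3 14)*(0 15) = (0 15)(2 16 7)(3 14) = [15, 1, 16, 14, 4, 5, 6, 2, 8, 9, 10, 11, 12, 13, 3, 0, 7]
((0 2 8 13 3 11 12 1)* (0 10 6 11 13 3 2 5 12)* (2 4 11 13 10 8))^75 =(0 4 6 3 1 5 11 13 10 8 12)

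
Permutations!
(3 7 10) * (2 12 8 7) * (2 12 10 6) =[0, 1, 10, 12, 4, 5, 2, 6, 7, 9, 3, 11, 8] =(2 10 3 12 8 7 6)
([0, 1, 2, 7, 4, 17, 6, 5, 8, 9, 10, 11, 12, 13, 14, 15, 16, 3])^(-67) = (3 7 5 17)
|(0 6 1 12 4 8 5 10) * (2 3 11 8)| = 11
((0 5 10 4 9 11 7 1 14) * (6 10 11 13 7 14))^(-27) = ((0 5 11 14)(1 6 10 4 9 13 7))^(-27) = (0 5 11 14)(1 6 10 4 9 13 7)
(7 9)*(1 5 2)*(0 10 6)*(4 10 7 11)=(0 7 9 11 4 10 6)(1 5 2)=[7, 5, 1, 3, 10, 2, 0, 9, 8, 11, 6, 4]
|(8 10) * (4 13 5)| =|(4 13 5)(8 10)| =6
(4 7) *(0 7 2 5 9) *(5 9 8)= [7, 1, 9, 3, 2, 8, 6, 4, 5, 0]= (0 7 4 2 9)(5 8)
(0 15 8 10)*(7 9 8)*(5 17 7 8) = (0 15 8 10)(5 17 7 9) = [15, 1, 2, 3, 4, 17, 6, 9, 10, 5, 0, 11, 12, 13, 14, 8, 16, 7]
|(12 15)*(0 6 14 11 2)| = 10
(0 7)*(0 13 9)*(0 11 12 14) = (0 7 13 9 11 12 14) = [7, 1, 2, 3, 4, 5, 6, 13, 8, 11, 10, 12, 14, 9, 0]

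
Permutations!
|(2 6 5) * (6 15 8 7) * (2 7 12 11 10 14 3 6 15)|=10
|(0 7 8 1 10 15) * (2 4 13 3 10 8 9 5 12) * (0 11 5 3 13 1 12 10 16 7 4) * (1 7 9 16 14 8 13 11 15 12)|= |(0 4 7 16 9 3 14 8 1 13 11 5 10 12 2)|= 15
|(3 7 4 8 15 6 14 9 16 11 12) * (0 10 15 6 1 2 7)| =|(0 10 15 1 2 7 4 8 6 14 9 16 11 12 3)| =15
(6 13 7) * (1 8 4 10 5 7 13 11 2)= [0, 8, 1, 3, 10, 7, 11, 6, 4, 9, 5, 2, 12, 13]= (13)(1 8 4 10 5 7 6 11 2)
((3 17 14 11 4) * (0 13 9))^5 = (17)(0 9 13)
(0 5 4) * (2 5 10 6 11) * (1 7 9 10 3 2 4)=(0 3 2 5 1 7 9 10 6 11 4)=[3, 7, 5, 2, 0, 1, 11, 9, 8, 10, 6, 4]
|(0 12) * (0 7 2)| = |(0 12 7 2)| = 4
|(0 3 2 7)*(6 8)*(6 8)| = |(8)(0 3 2 7)| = 4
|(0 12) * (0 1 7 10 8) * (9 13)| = |(0 12 1 7 10 8)(9 13)| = 6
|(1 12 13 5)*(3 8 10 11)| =4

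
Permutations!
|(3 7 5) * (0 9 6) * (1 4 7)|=15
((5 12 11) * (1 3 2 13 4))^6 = ((1 3 2 13 4)(5 12 11))^6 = (1 3 2 13 4)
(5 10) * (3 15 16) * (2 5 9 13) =(2 5 10 9 13)(3 15 16) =[0, 1, 5, 15, 4, 10, 6, 7, 8, 13, 9, 11, 12, 2, 14, 16, 3]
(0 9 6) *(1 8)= [9, 8, 2, 3, 4, 5, 0, 7, 1, 6]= (0 9 6)(1 8)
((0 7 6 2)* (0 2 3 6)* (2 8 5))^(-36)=((0 7)(2 8 5)(3 6))^(-36)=(8)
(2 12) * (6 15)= (2 12)(6 15)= [0, 1, 12, 3, 4, 5, 15, 7, 8, 9, 10, 11, 2, 13, 14, 6]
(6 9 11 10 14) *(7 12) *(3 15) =[0, 1, 2, 15, 4, 5, 9, 12, 8, 11, 14, 10, 7, 13, 6, 3] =(3 15)(6 9 11 10 14)(7 12)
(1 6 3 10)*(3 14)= (1 6 14 3 10)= [0, 6, 2, 10, 4, 5, 14, 7, 8, 9, 1, 11, 12, 13, 3]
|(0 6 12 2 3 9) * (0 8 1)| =|(0 6 12 2 3 9 8 1)| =8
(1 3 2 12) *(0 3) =[3, 0, 12, 2, 4, 5, 6, 7, 8, 9, 10, 11, 1] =(0 3 2 12 1)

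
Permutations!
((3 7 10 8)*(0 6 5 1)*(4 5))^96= (10)(0 6 4 5 1)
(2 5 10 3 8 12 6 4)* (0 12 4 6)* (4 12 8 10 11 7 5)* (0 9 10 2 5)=(0 8 12 9 10 3 2 4 5 11 7)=[8, 1, 4, 2, 5, 11, 6, 0, 12, 10, 3, 7, 9]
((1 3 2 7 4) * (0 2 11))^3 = (0 4 11 7 3 2 1)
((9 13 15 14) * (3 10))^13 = (3 10)(9 13 15 14)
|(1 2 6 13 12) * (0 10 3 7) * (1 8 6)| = |(0 10 3 7)(1 2)(6 13 12 8)| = 4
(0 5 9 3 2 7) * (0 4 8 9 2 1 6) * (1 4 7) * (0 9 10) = (0 5 2 1 6 9 3 4 8 10) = [5, 6, 1, 4, 8, 2, 9, 7, 10, 3, 0]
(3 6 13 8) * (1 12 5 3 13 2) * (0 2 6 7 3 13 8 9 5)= [2, 12, 1, 7, 4, 13, 6, 3, 8, 5, 10, 11, 0, 9]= (0 2 1 12)(3 7)(5 13 9)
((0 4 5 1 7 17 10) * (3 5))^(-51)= (0 7 3 10 1 4 17 5)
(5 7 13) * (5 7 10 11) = (5 10 11)(7 13) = [0, 1, 2, 3, 4, 10, 6, 13, 8, 9, 11, 5, 12, 7]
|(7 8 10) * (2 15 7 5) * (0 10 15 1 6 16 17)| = |(0 10 5 2 1 6 16 17)(7 8 15)| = 24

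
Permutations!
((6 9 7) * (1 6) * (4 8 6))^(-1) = (1 7 9 6 8 4)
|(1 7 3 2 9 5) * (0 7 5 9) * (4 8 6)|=12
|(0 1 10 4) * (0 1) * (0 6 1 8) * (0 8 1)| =6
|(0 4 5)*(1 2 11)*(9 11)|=|(0 4 5)(1 2 9 11)|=12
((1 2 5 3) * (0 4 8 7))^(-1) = (0 7 8 4)(1 3 5 2)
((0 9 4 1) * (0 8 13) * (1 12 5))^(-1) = (0 13 8 1 5 12 4 9)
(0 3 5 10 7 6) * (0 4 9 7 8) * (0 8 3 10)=(0 10 3 5)(4 9 7 6)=[10, 1, 2, 5, 9, 0, 4, 6, 8, 7, 3]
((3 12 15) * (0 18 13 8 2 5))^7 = (0 18 13 8 2 5)(3 12 15)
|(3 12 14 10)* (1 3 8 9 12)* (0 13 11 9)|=|(0 13 11 9 12 14 10 8)(1 3)|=8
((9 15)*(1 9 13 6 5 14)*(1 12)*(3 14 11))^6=(1 11 15 14 6)(3 13 12 5 9)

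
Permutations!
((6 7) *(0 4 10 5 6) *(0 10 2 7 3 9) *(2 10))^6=(0 9 3 6 5 10 4)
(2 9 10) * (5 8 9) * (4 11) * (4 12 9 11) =[0, 1, 5, 3, 4, 8, 6, 7, 11, 10, 2, 12, 9] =(2 5 8 11 12 9 10)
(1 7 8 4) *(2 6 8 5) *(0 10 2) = (0 10 2 6 8 4 1 7 5) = [10, 7, 6, 3, 1, 0, 8, 5, 4, 9, 2]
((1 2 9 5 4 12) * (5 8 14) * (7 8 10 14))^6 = ((1 2 9 10 14 5 4 12)(7 8))^6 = (1 4 14 9)(2 12 5 10)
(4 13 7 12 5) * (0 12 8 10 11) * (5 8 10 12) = (0 5 4 13 7 10 11)(8 12) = [5, 1, 2, 3, 13, 4, 6, 10, 12, 9, 11, 0, 8, 7]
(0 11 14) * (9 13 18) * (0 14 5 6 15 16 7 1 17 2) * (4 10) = (0 11 5 6 15 16 7 1 17 2)(4 10)(9 13 18) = [11, 17, 0, 3, 10, 6, 15, 1, 8, 13, 4, 5, 12, 18, 14, 16, 7, 2, 9]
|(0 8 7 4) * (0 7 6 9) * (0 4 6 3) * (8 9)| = 7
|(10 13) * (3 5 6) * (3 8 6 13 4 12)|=|(3 5 13 10 4 12)(6 8)|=6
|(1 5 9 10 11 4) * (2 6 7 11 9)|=|(1 5 2 6 7 11 4)(9 10)|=14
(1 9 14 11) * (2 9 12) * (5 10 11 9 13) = [0, 12, 13, 3, 4, 10, 6, 7, 8, 14, 11, 1, 2, 5, 9] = (1 12 2 13 5 10 11)(9 14)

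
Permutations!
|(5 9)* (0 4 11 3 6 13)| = |(0 4 11 3 6 13)(5 9)| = 6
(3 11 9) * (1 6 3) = [0, 6, 2, 11, 4, 5, 3, 7, 8, 1, 10, 9] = (1 6 3 11 9)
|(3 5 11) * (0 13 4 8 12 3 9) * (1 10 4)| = 11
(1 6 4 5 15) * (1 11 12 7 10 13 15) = [0, 6, 2, 3, 5, 1, 4, 10, 8, 9, 13, 12, 7, 15, 14, 11] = (1 6 4 5)(7 10 13 15 11 12)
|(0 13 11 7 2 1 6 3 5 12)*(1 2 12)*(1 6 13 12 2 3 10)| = 18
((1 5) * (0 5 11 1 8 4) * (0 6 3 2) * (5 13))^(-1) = (0 2 3 6 4 8 5 13)(1 11)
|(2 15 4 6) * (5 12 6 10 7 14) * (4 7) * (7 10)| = 9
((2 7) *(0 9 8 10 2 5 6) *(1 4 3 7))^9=(0 5 3 1 10 9 6 7 4 2 8)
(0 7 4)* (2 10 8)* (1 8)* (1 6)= (0 7 4)(1 8 2 10 6)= [7, 8, 10, 3, 0, 5, 1, 4, 2, 9, 6]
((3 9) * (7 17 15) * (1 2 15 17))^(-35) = ((17)(1 2 15 7)(3 9))^(-35) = (17)(1 2 15 7)(3 9)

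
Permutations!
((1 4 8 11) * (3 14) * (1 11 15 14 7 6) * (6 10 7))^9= ((1 4 8 15 14 3 6)(7 10))^9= (1 8 14 6 4 15 3)(7 10)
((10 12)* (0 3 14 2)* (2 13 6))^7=(0 3 14 13 6 2)(10 12)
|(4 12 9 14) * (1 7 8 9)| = 7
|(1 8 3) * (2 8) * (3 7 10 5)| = 7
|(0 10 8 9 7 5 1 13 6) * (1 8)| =20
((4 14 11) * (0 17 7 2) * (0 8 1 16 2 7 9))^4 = ((0 17 9)(1 16 2 8)(4 14 11))^4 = (0 17 9)(4 14 11)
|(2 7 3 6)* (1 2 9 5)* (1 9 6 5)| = 6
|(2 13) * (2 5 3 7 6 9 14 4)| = 9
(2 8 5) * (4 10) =(2 8 5)(4 10) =[0, 1, 8, 3, 10, 2, 6, 7, 5, 9, 4]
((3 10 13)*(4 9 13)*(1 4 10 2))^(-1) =((1 4 9 13 3 2))^(-1) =(1 2 3 13 9 4)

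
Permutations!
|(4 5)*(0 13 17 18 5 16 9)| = 8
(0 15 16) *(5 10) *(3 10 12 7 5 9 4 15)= [3, 1, 2, 10, 15, 12, 6, 5, 8, 4, 9, 11, 7, 13, 14, 16, 0]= (0 3 10 9 4 15 16)(5 12 7)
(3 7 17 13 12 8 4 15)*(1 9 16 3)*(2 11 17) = (1 9 16 3 7 2 11 17 13 12 8 4 15) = [0, 9, 11, 7, 15, 5, 6, 2, 4, 16, 10, 17, 8, 12, 14, 1, 3, 13]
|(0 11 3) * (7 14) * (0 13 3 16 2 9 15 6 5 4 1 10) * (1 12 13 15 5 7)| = 16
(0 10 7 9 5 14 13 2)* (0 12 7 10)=(2 12 7 9 5 14 13)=[0, 1, 12, 3, 4, 14, 6, 9, 8, 5, 10, 11, 7, 2, 13]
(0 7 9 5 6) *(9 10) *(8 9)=(0 7 10 8 9 5 6)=[7, 1, 2, 3, 4, 6, 0, 10, 9, 5, 8]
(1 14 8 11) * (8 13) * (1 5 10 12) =[0, 14, 2, 3, 4, 10, 6, 7, 11, 9, 12, 5, 1, 8, 13] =(1 14 13 8 11 5 10 12)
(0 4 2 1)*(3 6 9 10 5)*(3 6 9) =(0 4 2 1)(3 9 10 5 6) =[4, 0, 1, 9, 2, 6, 3, 7, 8, 10, 5]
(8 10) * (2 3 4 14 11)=(2 3 4 14 11)(8 10)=[0, 1, 3, 4, 14, 5, 6, 7, 10, 9, 8, 2, 12, 13, 11]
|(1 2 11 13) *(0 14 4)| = 12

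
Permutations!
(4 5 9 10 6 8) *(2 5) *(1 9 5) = (1 9 10 6 8 4 2) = [0, 9, 1, 3, 2, 5, 8, 7, 4, 10, 6]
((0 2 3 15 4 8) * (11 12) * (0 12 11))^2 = ((0 2 3 15 4 8 12))^2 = (0 3 4 12 2 15 8)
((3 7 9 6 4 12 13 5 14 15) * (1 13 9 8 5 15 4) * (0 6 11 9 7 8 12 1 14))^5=((0 6 14 4 1 13 15 3 8 5)(7 12)(9 11))^5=(0 13)(1 5)(3 14)(4 8)(6 15)(7 12)(9 11)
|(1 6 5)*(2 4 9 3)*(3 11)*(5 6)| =|(1 5)(2 4 9 11 3)| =10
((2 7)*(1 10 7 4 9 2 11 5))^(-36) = (1 5 11 7 10)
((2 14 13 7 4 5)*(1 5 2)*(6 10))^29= (1 5)(2 4 7 13 14)(6 10)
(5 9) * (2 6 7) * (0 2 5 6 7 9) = [2, 1, 7, 3, 4, 0, 9, 5, 8, 6] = (0 2 7 5)(6 9)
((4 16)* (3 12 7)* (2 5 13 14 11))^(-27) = (2 14 5 11 13)(4 16)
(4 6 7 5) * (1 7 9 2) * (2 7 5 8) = (1 5 4 6 9 7 8 2) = [0, 5, 1, 3, 6, 4, 9, 8, 2, 7]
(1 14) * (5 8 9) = [0, 14, 2, 3, 4, 8, 6, 7, 9, 5, 10, 11, 12, 13, 1] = (1 14)(5 8 9)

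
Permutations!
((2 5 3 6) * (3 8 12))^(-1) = (2 6 3 12 8 5)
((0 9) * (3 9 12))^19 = (0 9 3 12)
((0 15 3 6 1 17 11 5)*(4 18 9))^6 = ((0 15 3 6 1 17 11 5)(4 18 9))^6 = (18)(0 11 1 3)(5 17 6 15)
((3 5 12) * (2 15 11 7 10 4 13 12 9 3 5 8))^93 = (2 9 13 7)(3 12 10 15)(4 11 8 5)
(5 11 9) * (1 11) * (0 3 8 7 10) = (0 3 8 7 10)(1 11 9 5) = [3, 11, 2, 8, 4, 1, 6, 10, 7, 5, 0, 9]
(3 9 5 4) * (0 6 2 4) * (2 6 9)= (0 9 5)(2 4 3)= [9, 1, 4, 2, 3, 0, 6, 7, 8, 5]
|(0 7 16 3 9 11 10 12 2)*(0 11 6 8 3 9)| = |(0 7 16 9 6 8 3)(2 11 10 12)| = 28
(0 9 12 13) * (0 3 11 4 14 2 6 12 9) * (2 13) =(2 6 12)(3 11 4 14 13) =[0, 1, 6, 11, 14, 5, 12, 7, 8, 9, 10, 4, 2, 3, 13]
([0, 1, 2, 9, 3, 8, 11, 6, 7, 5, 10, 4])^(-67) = [0, 1, 2, 6, 7, 4, 5, 9, 3, 11, 10, 8]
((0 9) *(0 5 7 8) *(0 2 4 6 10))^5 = (0 2 9 4 5 6 7 10 8)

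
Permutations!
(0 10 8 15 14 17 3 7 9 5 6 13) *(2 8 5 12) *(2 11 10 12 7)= (0 12 11 10 5 6 13)(2 8 15 14 17 3)(7 9)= [12, 1, 8, 2, 4, 6, 13, 9, 15, 7, 5, 10, 11, 0, 17, 14, 16, 3]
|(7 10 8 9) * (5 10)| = |(5 10 8 9 7)| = 5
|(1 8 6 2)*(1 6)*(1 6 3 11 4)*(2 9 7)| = |(1 8 6 9 7 2 3 11 4)| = 9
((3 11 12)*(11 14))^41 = (3 14 11 12)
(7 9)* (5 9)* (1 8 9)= (1 8 9 7 5)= [0, 8, 2, 3, 4, 1, 6, 5, 9, 7]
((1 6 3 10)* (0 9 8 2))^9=((0 9 8 2)(1 6 3 10))^9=(0 9 8 2)(1 6 3 10)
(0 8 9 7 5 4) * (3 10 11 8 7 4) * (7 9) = (0 9 4)(3 10 11 8 7 5) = [9, 1, 2, 10, 0, 3, 6, 5, 7, 4, 11, 8]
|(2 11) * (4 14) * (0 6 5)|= |(0 6 5)(2 11)(4 14)|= 6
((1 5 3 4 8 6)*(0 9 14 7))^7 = ((0 9 14 7)(1 5 3 4 8 6))^7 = (0 7 14 9)(1 5 3 4 8 6)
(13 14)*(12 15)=[0, 1, 2, 3, 4, 5, 6, 7, 8, 9, 10, 11, 15, 14, 13, 12]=(12 15)(13 14)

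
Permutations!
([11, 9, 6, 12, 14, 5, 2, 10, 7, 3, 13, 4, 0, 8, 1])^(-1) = [12, 14, 6, 9, 11, 5, 2, 8, 13, 1, 7, 0, 3, 10, 4]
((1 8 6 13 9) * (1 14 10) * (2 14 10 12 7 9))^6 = ((1 8 6 13 2 14 12 7 9 10))^6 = (1 12 6 9 2)(7 13 10 14 8)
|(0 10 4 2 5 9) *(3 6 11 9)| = 9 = |(0 10 4 2 5 3 6 11 9)|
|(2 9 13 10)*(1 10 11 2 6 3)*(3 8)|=|(1 10 6 8 3)(2 9 13 11)|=20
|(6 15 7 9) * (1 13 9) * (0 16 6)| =8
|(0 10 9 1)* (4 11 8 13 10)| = |(0 4 11 8 13 10 9 1)| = 8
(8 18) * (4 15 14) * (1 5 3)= [0, 5, 2, 1, 15, 3, 6, 7, 18, 9, 10, 11, 12, 13, 4, 14, 16, 17, 8]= (1 5 3)(4 15 14)(8 18)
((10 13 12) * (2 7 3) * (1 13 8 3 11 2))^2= ((1 13 12 10 8 3)(2 7 11))^2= (1 12 8)(2 11 7)(3 13 10)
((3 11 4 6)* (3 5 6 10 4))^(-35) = (3 11)(4 10)(5 6)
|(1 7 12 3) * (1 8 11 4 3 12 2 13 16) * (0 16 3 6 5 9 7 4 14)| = 14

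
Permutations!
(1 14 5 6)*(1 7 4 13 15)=(1 14 5 6 7 4 13 15)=[0, 14, 2, 3, 13, 6, 7, 4, 8, 9, 10, 11, 12, 15, 5, 1]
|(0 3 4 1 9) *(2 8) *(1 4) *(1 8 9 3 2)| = 3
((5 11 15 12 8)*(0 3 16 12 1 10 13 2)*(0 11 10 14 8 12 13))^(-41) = (0 1 16 8 2 10 15 3 14 13 5 11)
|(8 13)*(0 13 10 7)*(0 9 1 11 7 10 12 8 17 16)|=|(0 13 17 16)(1 11 7 9)(8 12)|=4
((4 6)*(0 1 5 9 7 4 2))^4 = ((0 1 5 9 7 4 6 2))^4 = (0 7)(1 4)(2 9)(5 6)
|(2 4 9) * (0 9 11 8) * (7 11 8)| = 10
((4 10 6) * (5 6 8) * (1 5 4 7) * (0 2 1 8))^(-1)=((0 2 1 5 6 7 8 4 10))^(-1)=(0 10 4 8 7 6 5 1 2)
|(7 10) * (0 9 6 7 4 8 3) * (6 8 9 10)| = |(0 10 4 9 8 3)(6 7)| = 6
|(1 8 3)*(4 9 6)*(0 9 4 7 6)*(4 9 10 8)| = 14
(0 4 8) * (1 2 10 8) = (0 4 1 2 10 8) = [4, 2, 10, 3, 1, 5, 6, 7, 0, 9, 8]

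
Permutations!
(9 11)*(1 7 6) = (1 7 6)(9 11) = [0, 7, 2, 3, 4, 5, 1, 6, 8, 11, 10, 9]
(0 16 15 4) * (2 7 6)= [16, 1, 7, 3, 0, 5, 2, 6, 8, 9, 10, 11, 12, 13, 14, 4, 15]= (0 16 15 4)(2 7 6)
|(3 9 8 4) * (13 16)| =4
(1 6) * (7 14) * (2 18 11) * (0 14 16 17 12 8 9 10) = (0 14 7 16 17 12 8 9 10)(1 6)(2 18 11) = [14, 6, 18, 3, 4, 5, 1, 16, 9, 10, 0, 2, 8, 13, 7, 15, 17, 12, 11]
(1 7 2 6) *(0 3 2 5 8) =(0 3 2 6 1 7 5 8) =[3, 7, 6, 2, 4, 8, 1, 5, 0]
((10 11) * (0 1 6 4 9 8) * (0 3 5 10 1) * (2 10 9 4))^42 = (1 2 11 6 10)(3 9)(5 8)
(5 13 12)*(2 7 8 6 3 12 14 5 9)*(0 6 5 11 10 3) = (0 6)(2 7 8 5 13 14 11 10 3 12 9) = [6, 1, 7, 12, 4, 13, 0, 8, 5, 2, 3, 10, 9, 14, 11]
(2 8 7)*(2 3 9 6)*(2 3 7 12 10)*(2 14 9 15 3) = (2 8 12 10 14 9 6)(3 15) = [0, 1, 8, 15, 4, 5, 2, 7, 12, 6, 14, 11, 10, 13, 9, 3]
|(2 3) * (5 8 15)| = |(2 3)(5 8 15)| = 6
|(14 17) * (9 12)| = 2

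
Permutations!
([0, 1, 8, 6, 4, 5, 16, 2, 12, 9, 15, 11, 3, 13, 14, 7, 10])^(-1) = (2 7 15 10 16 6 3 12 8)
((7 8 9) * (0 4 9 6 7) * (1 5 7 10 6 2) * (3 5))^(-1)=((0 4 9)(1 3 5 7 8 2)(6 10))^(-1)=(0 9 4)(1 2 8 7 5 3)(6 10)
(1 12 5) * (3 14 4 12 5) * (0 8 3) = (0 8 3 14 4 12)(1 5) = [8, 5, 2, 14, 12, 1, 6, 7, 3, 9, 10, 11, 0, 13, 4]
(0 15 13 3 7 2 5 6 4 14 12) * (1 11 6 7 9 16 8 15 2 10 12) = (0 2 5 7 10 12)(1 11 6 4 14)(3 9 16 8 15 13) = [2, 11, 5, 9, 14, 7, 4, 10, 15, 16, 12, 6, 0, 3, 1, 13, 8]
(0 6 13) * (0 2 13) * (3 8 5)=(0 6)(2 13)(3 8 5)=[6, 1, 13, 8, 4, 3, 0, 7, 5, 9, 10, 11, 12, 2]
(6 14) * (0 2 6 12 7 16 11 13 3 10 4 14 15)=(0 2 6 15)(3 10 4 14 12 7 16 11 13)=[2, 1, 6, 10, 14, 5, 15, 16, 8, 9, 4, 13, 7, 3, 12, 0, 11]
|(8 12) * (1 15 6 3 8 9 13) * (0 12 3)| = 14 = |(0 12 9 13 1 15 6)(3 8)|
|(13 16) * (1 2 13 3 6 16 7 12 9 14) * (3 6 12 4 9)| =14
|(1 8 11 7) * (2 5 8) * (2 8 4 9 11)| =8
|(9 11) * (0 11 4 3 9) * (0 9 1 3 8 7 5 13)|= 8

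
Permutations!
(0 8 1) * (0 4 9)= (0 8 1 4 9)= [8, 4, 2, 3, 9, 5, 6, 7, 1, 0]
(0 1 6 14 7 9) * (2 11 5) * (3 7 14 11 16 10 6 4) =[1, 4, 16, 7, 3, 2, 11, 9, 8, 0, 6, 5, 12, 13, 14, 15, 10] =(0 1 4 3 7 9)(2 16 10 6 11 5)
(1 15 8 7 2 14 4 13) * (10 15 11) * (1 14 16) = (1 11 10 15 8 7 2 16)(4 13 14) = [0, 11, 16, 3, 13, 5, 6, 2, 7, 9, 15, 10, 12, 14, 4, 8, 1]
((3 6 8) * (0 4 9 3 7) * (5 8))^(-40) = (9)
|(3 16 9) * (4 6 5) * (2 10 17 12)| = 12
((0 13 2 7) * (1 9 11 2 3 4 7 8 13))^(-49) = ((0 1 9 11 2 8 13 3 4 7))^(-49) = (0 1 9 11 2 8 13 3 4 7)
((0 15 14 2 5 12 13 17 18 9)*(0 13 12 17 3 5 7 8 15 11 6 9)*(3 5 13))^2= ((0 11 6 9 3 13 5 17 18)(2 7 8 15 14))^2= (0 6 3 5 18 11 9 13 17)(2 8 14 7 15)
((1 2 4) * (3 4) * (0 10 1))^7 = ((0 10 1 2 3 4))^7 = (0 10 1 2 3 4)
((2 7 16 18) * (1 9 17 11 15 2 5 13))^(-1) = (1 13 5 18 16 7 2 15 11 17 9) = ((1 9 17 11 15 2 7 16 18 5 13))^(-1)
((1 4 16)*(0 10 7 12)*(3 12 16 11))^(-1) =(0 12 3 11 4 1 16 7 10)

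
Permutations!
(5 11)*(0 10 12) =(0 10 12)(5 11) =[10, 1, 2, 3, 4, 11, 6, 7, 8, 9, 12, 5, 0]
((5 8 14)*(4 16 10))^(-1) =(4 10 16)(5 14 8) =((4 16 10)(5 8 14))^(-1)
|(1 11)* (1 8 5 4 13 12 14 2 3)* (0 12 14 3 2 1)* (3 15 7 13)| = |(0 12 15 7 13 14 1 11 8 5 4 3)| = 12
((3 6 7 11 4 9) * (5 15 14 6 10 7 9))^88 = ((3 10 7 11 4 5 15 14 6 9))^88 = (3 6 15 4 7)(5 11 10 9 14)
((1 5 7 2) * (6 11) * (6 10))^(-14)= ((1 5 7 2)(6 11 10))^(-14)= (1 7)(2 5)(6 11 10)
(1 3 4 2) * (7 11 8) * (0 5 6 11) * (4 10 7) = [5, 3, 1, 10, 2, 6, 11, 0, 4, 9, 7, 8] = (0 5 6 11 8 4 2 1 3 10 7)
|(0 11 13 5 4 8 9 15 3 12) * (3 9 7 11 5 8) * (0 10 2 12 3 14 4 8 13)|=|(0 5 8 7 11)(2 12 10)(4 14)(9 15)|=30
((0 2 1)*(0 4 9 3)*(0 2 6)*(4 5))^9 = (0 6)(1 9)(2 4)(3 5)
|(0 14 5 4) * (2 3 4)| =6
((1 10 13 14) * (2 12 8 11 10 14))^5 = ((1 14)(2 12 8 11 10 13))^5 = (1 14)(2 13 10 11 8 12)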